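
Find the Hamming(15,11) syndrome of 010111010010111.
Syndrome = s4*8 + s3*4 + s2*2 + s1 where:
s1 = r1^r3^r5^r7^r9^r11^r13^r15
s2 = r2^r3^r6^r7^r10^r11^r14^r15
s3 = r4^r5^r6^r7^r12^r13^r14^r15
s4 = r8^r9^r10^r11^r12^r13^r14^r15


s1=0, s2=1, s3=0, s4=1

Syndrome = 10 (error at position 10)


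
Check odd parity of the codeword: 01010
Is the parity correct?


Number of 1s: 2

No, parity error (2 ones)


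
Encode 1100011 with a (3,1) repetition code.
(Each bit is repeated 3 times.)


Each bit -> 3 copies

111111000000000111111


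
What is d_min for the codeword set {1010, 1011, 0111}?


Comparing all pairs, minimum distance: 1
Can detect 0 errors, correct 0 errors

1


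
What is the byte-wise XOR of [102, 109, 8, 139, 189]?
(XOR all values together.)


XOR chain: 102 ^ 109 ^ 8 ^ 139 ^ 189 = 53

53


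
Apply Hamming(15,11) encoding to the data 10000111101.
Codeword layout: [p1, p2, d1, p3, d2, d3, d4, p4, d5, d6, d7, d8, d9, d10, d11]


Parity bits: p1=0, p2=0, p3=1, p4=1

001100010111101


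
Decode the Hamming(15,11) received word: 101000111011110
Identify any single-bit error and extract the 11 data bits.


Syndrome = 0: no error detected

Data: 10011011110 (no errors)


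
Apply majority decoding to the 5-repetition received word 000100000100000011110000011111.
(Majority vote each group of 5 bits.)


Groups: 00010, 00001, 00000, 01111, 00000, 11111
Majority votes: 000101

000101


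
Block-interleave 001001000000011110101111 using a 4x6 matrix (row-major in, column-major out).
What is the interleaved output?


Matrix:
  001001
  000000
  011110
  101111
Read columns: 000100101011001100111001

000100101011001100111001


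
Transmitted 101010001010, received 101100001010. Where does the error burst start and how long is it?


XOR: 000110000000

Burst at position 3, length 2


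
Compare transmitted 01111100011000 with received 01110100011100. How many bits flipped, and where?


XOR: 00001000000100

2 error(s) at position(s): 4, 11


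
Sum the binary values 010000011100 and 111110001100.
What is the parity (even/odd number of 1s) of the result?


010000011100 = 1052
111110001100 = 3980
Sum = 5032 = 1001110101000
1s count = 6

even parity (6 ones in 1001110101000)


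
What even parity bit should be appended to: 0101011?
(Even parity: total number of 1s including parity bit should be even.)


Number of 1s in data: 4
Parity bit: 0

0


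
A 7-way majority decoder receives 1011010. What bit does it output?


Ones: 4 out of 7
Threshold: 4

1 (4/7 voted 1)


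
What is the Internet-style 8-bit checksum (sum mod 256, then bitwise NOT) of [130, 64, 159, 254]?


Sum = 607 mod 256 = 95
Complement = 160

160


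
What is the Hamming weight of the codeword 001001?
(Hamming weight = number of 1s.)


Counting 1s in 001001

2


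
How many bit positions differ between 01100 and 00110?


XOR: 01010
Count of 1s: 2

2


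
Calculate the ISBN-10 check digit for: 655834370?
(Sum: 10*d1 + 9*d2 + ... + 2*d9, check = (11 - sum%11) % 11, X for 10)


Weighted sum: 272
272 mod 11 = 8

Check digit: 3


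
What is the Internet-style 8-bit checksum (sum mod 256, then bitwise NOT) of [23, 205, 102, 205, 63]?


Sum = 598 mod 256 = 86
Complement = 169

169


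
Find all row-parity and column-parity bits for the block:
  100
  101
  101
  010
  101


Row parities: 10010
Column parities: 011

Row P: 10010, Col P: 011, Corner: 0


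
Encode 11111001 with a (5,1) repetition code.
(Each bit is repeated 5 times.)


Each bit -> 5 copies

1111111111111111111111111000000000011111


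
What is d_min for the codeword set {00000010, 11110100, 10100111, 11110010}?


Comparing all pairs, minimum distance: 2
Can detect 1 errors, correct 0 errors

2


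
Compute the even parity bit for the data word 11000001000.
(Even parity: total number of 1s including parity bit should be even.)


Number of 1s in data: 3
Parity bit: 1

1


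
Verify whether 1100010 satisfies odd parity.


Number of 1s: 3

Yes, parity is correct (3 ones)


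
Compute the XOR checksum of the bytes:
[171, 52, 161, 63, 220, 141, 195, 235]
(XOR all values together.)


XOR chain: 171 ^ 52 ^ 161 ^ 63 ^ 220 ^ 141 ^ 195 ^ 235 = 120

120


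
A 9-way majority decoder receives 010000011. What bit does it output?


Ones: 3 out of 9
Threshold: 5

0 (3/9 voted 1)


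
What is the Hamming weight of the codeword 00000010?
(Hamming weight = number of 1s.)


Counting 1s in 00000010

1


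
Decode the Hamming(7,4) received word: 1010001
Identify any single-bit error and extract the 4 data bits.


Syndrome = 5: error at position 5

Data: 1101 (corrected bit 5)


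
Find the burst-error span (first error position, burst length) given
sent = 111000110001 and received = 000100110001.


XOR: 111100000000

Burst at position 0, length 4


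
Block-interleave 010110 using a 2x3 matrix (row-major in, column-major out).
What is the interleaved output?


Matrix:
  010
  110
Read columns: 011100

011100


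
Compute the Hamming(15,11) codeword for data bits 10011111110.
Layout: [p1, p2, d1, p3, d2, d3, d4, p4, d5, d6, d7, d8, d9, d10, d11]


Parity bits: p1=1, p2=1, p3=0, p4=0

111000101111110


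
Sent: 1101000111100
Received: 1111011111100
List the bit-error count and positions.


XOR: 0010011000000

3 error(s) at position(s): 2, 5, 6


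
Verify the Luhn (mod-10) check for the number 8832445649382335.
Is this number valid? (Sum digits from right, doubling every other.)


Luhn sum = 91
91 mod 10 = 1

Invalid (Luhn sum mod 10 = 1)


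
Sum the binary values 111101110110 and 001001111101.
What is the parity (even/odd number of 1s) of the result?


111101110110 = 3958
001001111101 = 637
Sum = 4595 = 1000111110011
1s count = 8

even parity (8 ones in 1000111110011)


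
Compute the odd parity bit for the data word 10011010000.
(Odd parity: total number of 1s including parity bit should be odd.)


Number of 1s in data: 4
Parity bit: 1

1


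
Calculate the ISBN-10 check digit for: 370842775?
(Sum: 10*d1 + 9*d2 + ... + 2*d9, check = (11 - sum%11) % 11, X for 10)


Weighted sum: 242
242 mod 11 = 0

Check digit: 0


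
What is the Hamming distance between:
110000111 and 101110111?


XOR: 011110000
Count of 1s: 4

4


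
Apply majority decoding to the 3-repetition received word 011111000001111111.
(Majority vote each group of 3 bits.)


Groups: 011, 111, 000, 001, 111, 111
Majority votes: 110011

110011


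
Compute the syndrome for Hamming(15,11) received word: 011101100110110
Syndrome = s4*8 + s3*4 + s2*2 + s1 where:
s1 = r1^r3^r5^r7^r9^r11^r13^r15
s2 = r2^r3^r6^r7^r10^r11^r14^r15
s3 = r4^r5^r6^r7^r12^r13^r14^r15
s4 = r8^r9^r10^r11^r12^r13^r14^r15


s1=0, s2=1, s3=1, s4=0

Syndrome = 6 (error at position 6)


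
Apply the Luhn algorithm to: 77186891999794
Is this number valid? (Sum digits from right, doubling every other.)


Luhn sum = 90
90 mod 10 = 0

Valid (Luhn sum mod 10 = 0)


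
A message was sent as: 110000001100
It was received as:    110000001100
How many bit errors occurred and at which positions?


XOR: 000000000000

0 errors (received matches sent)


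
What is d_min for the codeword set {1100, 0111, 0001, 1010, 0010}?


Comparing all pairs, minimum distance: 1
Can detect 0 errors, correct 0 errors

1


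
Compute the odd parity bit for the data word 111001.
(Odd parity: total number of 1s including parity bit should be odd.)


Number of 1s in data: 4
Parity bit: 1

1


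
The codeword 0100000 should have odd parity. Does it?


Number of 1s: 1

Yes, parity is correct (1 ones)


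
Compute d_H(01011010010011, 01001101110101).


XOR: 00010111100110
Count of 1s: 7

7


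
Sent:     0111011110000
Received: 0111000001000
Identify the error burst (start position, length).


XOR: 0000011111000

Burst at position 5, length 5


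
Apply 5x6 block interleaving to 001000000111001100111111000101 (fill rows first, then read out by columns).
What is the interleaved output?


Matrix:
  001000
  000111
  001100
  111111
  000101
Read columns: 000100001010110011110101001011

000100001010110011110101001011


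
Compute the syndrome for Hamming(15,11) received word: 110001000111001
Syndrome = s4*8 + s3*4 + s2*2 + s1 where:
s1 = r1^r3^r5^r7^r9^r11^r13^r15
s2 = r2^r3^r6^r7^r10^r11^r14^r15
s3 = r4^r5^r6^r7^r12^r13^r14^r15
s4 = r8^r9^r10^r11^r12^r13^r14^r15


s1=1, s2=1, s3=1, s4=0

Syndrome = 7 (error at position 7)


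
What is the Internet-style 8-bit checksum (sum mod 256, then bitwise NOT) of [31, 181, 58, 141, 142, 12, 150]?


Sum = 715 mod 256 = 203
Complement = 52

52


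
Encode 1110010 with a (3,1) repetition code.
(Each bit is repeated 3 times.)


Each bit -> 3 copies

111111111000000111000


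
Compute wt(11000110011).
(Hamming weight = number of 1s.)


Counting 1s in 11000110011

6


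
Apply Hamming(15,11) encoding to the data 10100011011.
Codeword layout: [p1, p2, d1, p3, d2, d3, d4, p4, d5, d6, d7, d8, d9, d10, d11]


Parity bits: p1=1, p2=1, p3=0, p4=0

111001000011011


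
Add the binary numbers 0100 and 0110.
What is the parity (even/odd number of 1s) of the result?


0100 = 4
0110 = 6
Sum = 10 = 1010
1s count = 2

even parity (2 ones in 1010)


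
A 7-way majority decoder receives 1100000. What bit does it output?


Ones: 2 out of 7
Threshold: 4

0 (2/7 voted 1)


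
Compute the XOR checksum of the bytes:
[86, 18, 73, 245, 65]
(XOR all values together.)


XOR chain: 86 ^ 18 ^ 73 ^ 245 ^ 65 = 185

185


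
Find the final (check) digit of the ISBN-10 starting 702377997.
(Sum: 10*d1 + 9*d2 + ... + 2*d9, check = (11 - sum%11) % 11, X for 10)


Weighted sum: 261
261 mod 11 = 8

Check digit: 3


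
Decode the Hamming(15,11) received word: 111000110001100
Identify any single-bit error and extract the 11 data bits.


Syndrome = 14: error at position 14

Data: 10010001110 (corrected bit 14)


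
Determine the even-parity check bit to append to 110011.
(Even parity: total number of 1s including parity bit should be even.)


Number of 1s in data: 4
Parity bit: 0

0


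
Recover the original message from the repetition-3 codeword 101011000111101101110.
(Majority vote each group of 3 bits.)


Groups: 101, 011, 000, 111, 101, 101, 110
Majority votes: 1101111

1101111


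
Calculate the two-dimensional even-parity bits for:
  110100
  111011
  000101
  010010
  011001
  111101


Row parities: 110011
Column parities: 111100

Row P: 110011, Col P: 111100, Corner: 0


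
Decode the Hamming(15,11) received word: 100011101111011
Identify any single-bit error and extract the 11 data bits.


Syndrome = 0: no error detected

Data: 01111111011 (no errors)


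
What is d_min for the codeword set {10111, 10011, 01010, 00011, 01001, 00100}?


Comparing all pairs, minimum distance: 1
Can detect 0 errors, correct 0 errors

1


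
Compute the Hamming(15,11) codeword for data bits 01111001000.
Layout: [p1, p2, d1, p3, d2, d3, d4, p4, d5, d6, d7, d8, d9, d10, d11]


Parity bits: p1=1, p2=0, p3=0, p4=0

100011101001000


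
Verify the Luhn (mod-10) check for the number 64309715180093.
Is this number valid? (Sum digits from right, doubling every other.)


Luhn sum = 58
58 mod 10 = 8

Invalid (Luhn sum mod 10 = 8)


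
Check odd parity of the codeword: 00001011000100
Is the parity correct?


Number of 1s: 4

No, parity error (4 ones)


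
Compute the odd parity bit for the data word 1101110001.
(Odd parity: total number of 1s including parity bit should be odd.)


Number of 1s in data: 6
Parity bit: 1

1


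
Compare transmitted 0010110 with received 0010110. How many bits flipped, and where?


XOR: 0000000

0 errors (received matches sent)


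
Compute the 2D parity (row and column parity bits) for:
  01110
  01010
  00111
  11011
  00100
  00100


Row parities: 101011
Column parities: 11000

Row P: 101011, Col P: 11000, Corner: 0


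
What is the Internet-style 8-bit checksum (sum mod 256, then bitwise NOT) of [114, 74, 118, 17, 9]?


Sum = 332 mod 256 = 76
Complement = 179

179


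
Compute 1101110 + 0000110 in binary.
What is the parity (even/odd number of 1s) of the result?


1101110 = 110
0000110 = 6
Sum = 116 = 1110100
1s count = 4

even parity (4 ones in 1110100)


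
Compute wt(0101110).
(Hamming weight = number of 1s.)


Counting 1s in 0101110

4


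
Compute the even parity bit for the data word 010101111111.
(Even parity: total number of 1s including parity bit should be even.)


Number of 1s in data: 9
Parity bit: 1

1


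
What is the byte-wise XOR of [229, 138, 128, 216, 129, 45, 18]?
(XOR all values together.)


XOR chain: 229 ^ 138 ^ 128 ^ 216 ^ 129 ^ 45 ^ 18 = 137

137


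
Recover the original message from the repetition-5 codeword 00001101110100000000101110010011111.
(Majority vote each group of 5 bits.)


Groups: 00001, 10111, 01000, 00000, 10111, 00100, 11111
Majority votes: 0100101

0100101


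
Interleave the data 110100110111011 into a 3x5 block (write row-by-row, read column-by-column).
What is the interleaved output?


Matrix:
  11010
  01101
  11011
Read columns: 101111010101011

101111010101011


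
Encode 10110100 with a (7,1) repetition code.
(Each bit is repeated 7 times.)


Each bit -> 7 copies

11111110000000111111111111110000000111111100000000000000


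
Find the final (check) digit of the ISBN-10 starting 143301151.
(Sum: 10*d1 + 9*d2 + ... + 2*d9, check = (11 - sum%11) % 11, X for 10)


Weighted sum: 117
117 mod 11 = 7

Check digit: 4


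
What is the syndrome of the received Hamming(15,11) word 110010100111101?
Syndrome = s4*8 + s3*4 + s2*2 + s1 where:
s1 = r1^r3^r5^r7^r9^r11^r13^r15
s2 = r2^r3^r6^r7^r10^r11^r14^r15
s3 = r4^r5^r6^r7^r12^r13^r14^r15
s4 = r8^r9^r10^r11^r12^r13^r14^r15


s1=0, s2=1, s3=1, s4=1

Syndrome = 14 (error at position 14)


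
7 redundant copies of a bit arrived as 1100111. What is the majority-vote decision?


Ones: 5 out of 7
Threshold: 4

1 (5/7 voted 1)


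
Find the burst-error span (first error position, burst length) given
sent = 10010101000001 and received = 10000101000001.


XOR: 00010000000000

Burst at position 3, length 1


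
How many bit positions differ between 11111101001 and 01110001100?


XOR: 10001100101
Count of 1s: 5

5


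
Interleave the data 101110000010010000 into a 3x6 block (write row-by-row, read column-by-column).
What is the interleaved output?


Matrix:
  101110
  000010
  010000
Read columns: 100001100100110000

100001100100110000


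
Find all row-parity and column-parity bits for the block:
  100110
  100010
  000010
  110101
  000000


Row parities: 10100
Column parities: 110011

Row P: 10100, Col P: 110011, Corner: 0


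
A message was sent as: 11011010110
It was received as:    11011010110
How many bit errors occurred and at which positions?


XOR: 00000000000

0 errors (received matches sent)


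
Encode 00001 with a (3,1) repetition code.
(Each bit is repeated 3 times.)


Each bit -> 3 copies

000000000000111


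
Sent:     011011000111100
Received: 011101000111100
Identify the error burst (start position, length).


XOR: 000110000000000

Burst at position 3, length 2


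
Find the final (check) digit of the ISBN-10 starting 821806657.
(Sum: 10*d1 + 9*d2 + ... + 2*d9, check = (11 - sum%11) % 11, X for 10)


Weighted sum: 245
245 mod 11 = 3

Check digit: 8


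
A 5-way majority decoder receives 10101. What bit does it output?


Ones: 3 out of 5
Threshold: 3

1 (3/5 voted 1)


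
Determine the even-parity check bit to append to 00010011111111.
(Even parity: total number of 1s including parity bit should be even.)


Number of 1s in data: 9
Parity bit: 1

1


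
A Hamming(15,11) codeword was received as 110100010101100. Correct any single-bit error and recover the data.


Syndrome = 4: error at position 4

Data: 00000101100 (corrected bit 4)


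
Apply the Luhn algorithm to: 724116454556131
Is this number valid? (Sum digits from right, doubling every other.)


Luhn sum = 47
47 mod 10 = 7

Invalid (Luhn sum mod 10 = 7)


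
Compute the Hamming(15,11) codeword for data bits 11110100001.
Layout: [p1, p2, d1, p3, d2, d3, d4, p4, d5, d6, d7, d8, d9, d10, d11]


Parity bits: p1=0, p2=1, p3=0, p4=0

011011100100001


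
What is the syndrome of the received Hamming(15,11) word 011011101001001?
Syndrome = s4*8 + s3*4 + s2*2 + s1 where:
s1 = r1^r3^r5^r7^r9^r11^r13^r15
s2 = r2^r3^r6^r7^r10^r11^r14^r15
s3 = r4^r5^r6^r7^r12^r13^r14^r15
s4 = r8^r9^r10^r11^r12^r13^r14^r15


s1=1, s2=1, s3=1, s4=1

Syndrome = 15 (error at position 15)


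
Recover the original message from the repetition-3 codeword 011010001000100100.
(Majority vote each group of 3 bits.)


Groups: 011, 010, 001, 000, 100, 100
Majority votes: 100000

100000


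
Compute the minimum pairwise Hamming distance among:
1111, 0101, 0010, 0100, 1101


Comparing all pairs, minimum distance: 1
Can detect 0 errors, correct 0 errors

1


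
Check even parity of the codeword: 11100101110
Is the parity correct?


Number of 1s: 7

No, parity error (7 ones)


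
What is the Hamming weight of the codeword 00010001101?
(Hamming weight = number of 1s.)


Counting 1s in 00010001101

4


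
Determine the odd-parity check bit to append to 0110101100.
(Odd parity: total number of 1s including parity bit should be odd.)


Number of 1s in data: 5
Parity bit: 0

0


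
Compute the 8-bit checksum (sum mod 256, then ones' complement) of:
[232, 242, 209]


Sum = 683 mod 256 = 171
Complement = 84

84


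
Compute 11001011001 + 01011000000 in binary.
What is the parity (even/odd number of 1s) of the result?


11001011001 = 1625
01011000000 = 704
Sum = 2329 = 100100011001
1s count = 5

odd parity (5 ones in 100100011001)


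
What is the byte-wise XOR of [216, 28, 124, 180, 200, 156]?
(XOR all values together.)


XOR chain: 216 ^ 28 ^ 124 ^ 180 ^ 200 ^ 156 = 88

88


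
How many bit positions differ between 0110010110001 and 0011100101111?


XOR: 0101110011110
Count of 1s: 8

8


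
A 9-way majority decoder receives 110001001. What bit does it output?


Ones: 4 out of 9
Threshold: 5

0 (4/9 voted 1)


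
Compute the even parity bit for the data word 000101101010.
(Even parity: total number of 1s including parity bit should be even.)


Number of 1s in data: 5
Parity bit: 1

1


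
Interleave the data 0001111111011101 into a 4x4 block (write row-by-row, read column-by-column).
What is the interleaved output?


Matrix:
  0001
  1111
  1101
  1101
Read columns: 0111011101001111

0111011101001111


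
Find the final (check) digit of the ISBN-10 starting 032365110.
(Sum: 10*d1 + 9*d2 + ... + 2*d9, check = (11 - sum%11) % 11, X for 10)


Weighted sum: 132
132 mod 11 = 0

Check digit: 0


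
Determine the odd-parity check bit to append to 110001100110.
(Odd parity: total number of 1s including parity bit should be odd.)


Number of 1s in data: 6
Parity bit: 1

1


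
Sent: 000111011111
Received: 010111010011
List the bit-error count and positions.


XOR: 010000001100

3 error(s) at position(s): 1, 8, 9


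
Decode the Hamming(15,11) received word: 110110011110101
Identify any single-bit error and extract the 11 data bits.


Syndrome = 0: no error detected

Data: 01001110101 (no errors)


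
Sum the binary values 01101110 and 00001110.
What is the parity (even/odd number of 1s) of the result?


01101110 = 110
00001110 = 14
Sum = 124 = 1111100
1s count = 5

odd parity (5 ones in 1111100)


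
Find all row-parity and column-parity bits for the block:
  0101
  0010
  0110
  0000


Row parities: 0100
Column parities: 0001

Row P: 0100, Col P: 0001, Corner: 1


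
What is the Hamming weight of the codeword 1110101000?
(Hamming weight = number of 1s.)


Counting 1s in 1110101000

5


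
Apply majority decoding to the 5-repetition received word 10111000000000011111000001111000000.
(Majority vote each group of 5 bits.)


Groups: 10111, 00000, 00000, 11111, 00000, 11110, 00000
Majority votes: 1001010

1001010


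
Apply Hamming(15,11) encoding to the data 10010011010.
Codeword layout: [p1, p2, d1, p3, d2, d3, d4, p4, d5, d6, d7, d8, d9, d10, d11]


Parity bits: p1=1, p2=0, p3=1, p4=1

101100110011010


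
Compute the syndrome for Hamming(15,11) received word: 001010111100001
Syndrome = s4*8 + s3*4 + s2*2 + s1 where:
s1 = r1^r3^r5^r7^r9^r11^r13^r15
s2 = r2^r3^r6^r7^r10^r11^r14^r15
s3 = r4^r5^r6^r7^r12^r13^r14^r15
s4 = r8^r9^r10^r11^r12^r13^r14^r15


s1=1, s2=0, s3=1, s4=0

Syndrome = 5 (error at position 5)


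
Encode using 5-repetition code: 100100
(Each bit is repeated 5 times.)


Each bit -> 5 copies

111110000000000111110000000000


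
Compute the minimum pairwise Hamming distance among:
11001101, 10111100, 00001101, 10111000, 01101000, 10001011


Comparing all pairs, minimum distance: 1
Can detect 0 errors, correct 0 errors

1


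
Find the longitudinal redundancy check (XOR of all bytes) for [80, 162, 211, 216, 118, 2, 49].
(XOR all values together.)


XOR chain: 80 ^ 162 ^ 211 ^ 216 ^ 118 ^ 2 ^ 49 = 188

188


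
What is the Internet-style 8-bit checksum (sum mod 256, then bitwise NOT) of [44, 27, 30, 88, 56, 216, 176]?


Sum = 637 mod 256 = 125
Complement = 130

130


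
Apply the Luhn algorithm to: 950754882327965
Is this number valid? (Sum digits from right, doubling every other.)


Luhn sum = 75
75 mod 10 = 5

Invalid (Luhn sum mod 10 = 5)


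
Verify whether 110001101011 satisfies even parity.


Number of 1s: 7

No, parity error (7 ones)


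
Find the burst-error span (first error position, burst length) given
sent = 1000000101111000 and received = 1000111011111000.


XOR: 0000111110000000

Burst at position 4, length 5


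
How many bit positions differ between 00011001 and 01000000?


XOR: 01011001
Count of 1s: 4

4


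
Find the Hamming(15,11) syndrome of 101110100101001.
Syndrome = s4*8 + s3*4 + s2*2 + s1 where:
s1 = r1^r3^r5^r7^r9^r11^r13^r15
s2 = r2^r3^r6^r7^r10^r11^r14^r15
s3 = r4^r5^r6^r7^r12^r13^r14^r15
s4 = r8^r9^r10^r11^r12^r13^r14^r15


s1=1, s2=0, s3=1, s4=1

Syndrome = 13 (error at position 13)


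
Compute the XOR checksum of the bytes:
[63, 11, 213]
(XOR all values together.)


XOR chain: 63 ^ 11 ^ 213 = 225

225


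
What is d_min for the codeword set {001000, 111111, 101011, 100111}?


Comparing all pairs, minimum distance: 2
Can detect 1 errors, correct 0 errors

2


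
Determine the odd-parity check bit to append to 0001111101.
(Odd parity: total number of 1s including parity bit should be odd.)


Number of 1s in data: 6
Parity bit: 1

1


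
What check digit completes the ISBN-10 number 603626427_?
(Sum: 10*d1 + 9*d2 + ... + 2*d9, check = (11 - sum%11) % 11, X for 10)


Weighted sum: 204
204 mod 11 = 6

Check digit: 5


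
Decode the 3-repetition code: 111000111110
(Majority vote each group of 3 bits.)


Groups: 111, 000, 111, 110
Majority votes: 1011

1011


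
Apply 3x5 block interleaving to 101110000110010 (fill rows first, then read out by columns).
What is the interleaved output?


Matrix:
  10111
  00001
  10010
Read columns: 101000100101110

101000100101110


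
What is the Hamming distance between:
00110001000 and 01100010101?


XOR: 01010011101
Count of 1s: 6

6


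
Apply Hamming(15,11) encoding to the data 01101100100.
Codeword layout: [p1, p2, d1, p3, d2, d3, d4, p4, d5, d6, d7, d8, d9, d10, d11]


Parity bits: p1=1, p2=0, p3=1, p4=1

100111011100100


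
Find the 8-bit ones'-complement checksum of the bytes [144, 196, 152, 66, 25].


Sum = 583 mod 256 = 71
Complement = 184

184


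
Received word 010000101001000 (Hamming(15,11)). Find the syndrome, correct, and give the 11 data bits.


Syndrome = 0: no error detected

Data: 00011001000 (no errors)


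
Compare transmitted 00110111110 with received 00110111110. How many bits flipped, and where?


XOR: 00000000000

0 errors (received matches sent)


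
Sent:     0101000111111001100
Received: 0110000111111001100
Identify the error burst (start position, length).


XOR: 0011000000000000000

Burst at position 2, length 2


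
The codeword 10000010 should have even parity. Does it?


Number of 1s: 2

Yes, parity is correct (2 ones)


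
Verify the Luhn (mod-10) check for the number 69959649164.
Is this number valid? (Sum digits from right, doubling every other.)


Luhn sum = 58
58 mod 10 = 8

Invalid (Luhn sum mod 10 = 8)


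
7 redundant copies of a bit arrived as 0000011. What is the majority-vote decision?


Ones: 2 out of 7
Threshold: 4

0 (2/7 voted 1)


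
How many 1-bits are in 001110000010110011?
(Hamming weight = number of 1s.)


Counting 1s in 001110000010110011

8


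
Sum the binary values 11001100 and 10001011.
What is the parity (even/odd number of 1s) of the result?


11001100 = 204
10001011 = 139
Sum = 343 = 101010111
1s count = 6

even parity (6 ones in 101010111)


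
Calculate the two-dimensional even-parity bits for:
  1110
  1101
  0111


Row parities: 111
Column parities: 0100

Row P: 111, Col P: 0100, Corner: 1


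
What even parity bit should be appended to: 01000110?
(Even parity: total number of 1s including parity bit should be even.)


Number of 1s in data: 3
Parity bit: 1

1


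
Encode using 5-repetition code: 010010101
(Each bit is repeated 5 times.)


Each bit -> 5 copies

000001111100000000001111100000111110000011111


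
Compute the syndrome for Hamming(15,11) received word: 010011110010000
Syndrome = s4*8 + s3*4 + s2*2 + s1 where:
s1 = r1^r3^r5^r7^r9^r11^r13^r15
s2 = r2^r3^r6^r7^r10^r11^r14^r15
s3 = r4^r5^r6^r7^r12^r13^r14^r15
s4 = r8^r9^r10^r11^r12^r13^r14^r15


s1=1, s2=0, s3=1, s4=0

Syndrome = 5 (error at position 5)


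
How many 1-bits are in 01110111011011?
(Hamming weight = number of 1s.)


Counting 1s in 01110111011011

10


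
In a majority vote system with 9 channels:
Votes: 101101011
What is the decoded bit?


Ones: 6 out of 9
Threshold: 5

1 (6/9 voted 1)


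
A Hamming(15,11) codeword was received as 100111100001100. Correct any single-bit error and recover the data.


Syndrome = 0: no error detected

Data: 01110001100 (no errors)


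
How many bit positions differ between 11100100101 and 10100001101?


XOR: 01000101000
Count of 1s: 3

3


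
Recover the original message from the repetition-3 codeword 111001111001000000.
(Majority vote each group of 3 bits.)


Groups: 111, 001, 111, 001, 000, 000
Majority votes: 101000

101000


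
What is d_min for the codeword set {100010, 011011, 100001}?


Comparing all pairs, minimum distance: 2
Can detect 1 errors, correct 0 errors

2


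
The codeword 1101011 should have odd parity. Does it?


Number of 1s: 5

Yes, parity is correct (5 ones)


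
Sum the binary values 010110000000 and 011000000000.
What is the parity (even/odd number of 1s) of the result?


010110000000 = 1408
011000000000 = 1536
Sum = 2944 = 101110000000
1s count = 4

even parity (4 ones in 101110000000)


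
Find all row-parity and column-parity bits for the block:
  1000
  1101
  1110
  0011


Row parities: 1110
Column parities: 1000

Row P: 1110, Col P: 1000, Corner: 1


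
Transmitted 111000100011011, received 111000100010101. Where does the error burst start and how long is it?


XOR: 000000000001110

Burst at position 11, length 3


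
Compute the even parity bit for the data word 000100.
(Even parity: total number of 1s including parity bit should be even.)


Number of 1s in data: 1
Parity bit: 1

1


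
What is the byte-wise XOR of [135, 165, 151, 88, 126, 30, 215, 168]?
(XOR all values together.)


XOR chain: 135 ^ 165 ^ 151 ^ 88 ^ 126 ^ 30 ^ 215 ^ 168 = 242

242


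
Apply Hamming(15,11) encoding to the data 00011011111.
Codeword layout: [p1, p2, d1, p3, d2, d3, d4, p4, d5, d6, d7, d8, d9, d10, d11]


Parity bits: p1=1, p2=0, p3=1, p4=0

100100101011111


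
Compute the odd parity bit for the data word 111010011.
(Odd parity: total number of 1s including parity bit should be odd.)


Number of 1s in data: 6
Parity bit: 1

1


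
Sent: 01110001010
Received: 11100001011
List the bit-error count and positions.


XOR: 10010000001

3 error(s) at position(s): 0, 3, 10


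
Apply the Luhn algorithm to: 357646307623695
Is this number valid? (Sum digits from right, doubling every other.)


Luhn sum = 62
62 mod 10 = 2

Invalid (Luhn sum mod 10 = 2)


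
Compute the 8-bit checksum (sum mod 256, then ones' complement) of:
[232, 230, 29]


Sum = 491 mod 256 = 235
Complement = 20

20


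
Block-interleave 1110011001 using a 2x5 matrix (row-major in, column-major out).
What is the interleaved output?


Matrix:
  11100
  11001
Read columns: 1111100001

1111100001


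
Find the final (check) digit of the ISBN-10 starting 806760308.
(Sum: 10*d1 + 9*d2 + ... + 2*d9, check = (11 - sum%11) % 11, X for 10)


Weighted sum: 241
241 mod 11 = 10

Check digit: 1


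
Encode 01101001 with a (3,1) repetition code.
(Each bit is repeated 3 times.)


Each bit -> 3 copies

000111111000111000000111


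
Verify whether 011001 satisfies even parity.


Number of 1s: 3

No, parity error (3 ones)


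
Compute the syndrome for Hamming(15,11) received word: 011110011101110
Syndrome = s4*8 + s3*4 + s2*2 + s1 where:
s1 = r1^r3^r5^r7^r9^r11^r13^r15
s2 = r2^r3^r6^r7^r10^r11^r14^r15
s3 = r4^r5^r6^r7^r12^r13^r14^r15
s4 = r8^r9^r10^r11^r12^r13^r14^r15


s1=0, s2=0, s3=1, s4=0

Syndrome = 4 (error at position 4)


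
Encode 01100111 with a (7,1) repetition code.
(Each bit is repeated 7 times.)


Each bit -> 7 copies

00000001111111111111100000000000000111111111111111111111


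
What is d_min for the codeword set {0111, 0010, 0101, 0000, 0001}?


Comparing all pairs, minimum distance: 1
Can detect 0 errors, correct 0 errors

1


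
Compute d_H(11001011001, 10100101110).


XOR: 01101110111
Count of 1s: 8

8


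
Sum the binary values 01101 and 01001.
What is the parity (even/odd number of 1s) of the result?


01101 = 13
01001 = 9
Sum = 22 = 10110
1s count = 3

odd parity (3 ones in 10110)


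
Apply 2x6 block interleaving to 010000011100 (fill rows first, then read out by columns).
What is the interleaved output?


Matrix:
  010000
  011100
Read columns: 001101010000

001101010000


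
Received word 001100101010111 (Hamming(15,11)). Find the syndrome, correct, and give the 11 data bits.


Syndrome = 14: error at position 14

Data: 10011010101 (corrected bit 14)


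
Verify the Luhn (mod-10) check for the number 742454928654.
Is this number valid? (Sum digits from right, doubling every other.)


Luhn sum = 51
51 mod 10 = 1

Invalid (Luhn sum mod 10 = 1)


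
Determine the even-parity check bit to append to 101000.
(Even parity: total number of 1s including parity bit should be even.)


Number of 1s in data: 2
Parity bit: 0

0


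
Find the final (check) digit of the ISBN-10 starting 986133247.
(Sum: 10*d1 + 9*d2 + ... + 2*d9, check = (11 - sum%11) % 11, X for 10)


Weighted sum: 284
284 mod 11 = 9

Check digit: 2


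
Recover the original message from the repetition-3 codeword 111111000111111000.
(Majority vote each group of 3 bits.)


Groups: 111, 111, 000, 111, 111, 000
Majority votes: 110110

110110


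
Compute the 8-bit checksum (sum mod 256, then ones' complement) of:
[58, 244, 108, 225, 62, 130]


Sum = 827 mod 256 = 59
Complement = 196

196


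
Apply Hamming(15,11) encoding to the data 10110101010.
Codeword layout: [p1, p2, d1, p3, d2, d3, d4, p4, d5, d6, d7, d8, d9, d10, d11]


Parity bits: p1=0, p2=1, p3=0, p4=1

011001110101010


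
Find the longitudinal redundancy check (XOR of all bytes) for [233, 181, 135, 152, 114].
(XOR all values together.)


XOR chain: 233 ^ 181 ^ 135 ^ 152 ^ 114 = 49

49


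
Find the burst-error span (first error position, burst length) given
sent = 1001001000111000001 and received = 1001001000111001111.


XOR: 0000000000000001110

Burst at position 15, length 3


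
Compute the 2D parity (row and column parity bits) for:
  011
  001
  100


Row parities: 011
Column parities: 110

Row P: 011, Col P: 110, Corner: 0


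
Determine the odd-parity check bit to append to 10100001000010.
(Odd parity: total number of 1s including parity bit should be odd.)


Number of 1s in data: 4
Parity bit: 1

1


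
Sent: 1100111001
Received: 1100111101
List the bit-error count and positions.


XOR: 0000000100

1 error(s) at position(s): 7


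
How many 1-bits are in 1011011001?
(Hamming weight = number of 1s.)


Counting 1s in 1011011001

6


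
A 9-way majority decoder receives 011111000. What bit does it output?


Ones: 5 out of 9
Threshold: 5

1 (5/9 voted 1)


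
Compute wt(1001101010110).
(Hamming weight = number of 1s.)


Counting 1s in 1001101010110

7


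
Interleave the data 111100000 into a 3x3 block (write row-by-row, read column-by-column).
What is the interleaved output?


Matrix:
  111
  100
  000
Read columns: 110100100

110100100


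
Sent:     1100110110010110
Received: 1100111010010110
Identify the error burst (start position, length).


XOR: 0000001100000000

Burst at position 6, length 2


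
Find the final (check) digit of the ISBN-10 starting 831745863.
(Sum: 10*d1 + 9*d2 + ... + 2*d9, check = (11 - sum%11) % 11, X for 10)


Weighted sum: 269
269 mod 11 = 5

Check digit: 6


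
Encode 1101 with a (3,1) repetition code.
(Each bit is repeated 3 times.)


Each bit -> 3 copies

111111000111


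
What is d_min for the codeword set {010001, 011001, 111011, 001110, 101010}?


Comparing all pairs, minimum distance: 1
Can detect 0 errors, correct 0 errors

1


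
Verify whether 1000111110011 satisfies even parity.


Number of 1s: 8

Yes, parity is correct (8 ones)


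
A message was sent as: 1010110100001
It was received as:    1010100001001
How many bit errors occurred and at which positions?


XOR: 0000010101000

3 error(s) at position(s): 5, 7, 9


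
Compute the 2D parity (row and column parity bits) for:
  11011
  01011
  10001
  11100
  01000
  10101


Row parities: 010111
Column parities: 00000

Row P: 010111, Col P: 00000, Corner: 0


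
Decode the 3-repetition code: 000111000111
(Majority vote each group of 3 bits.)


Groups: 000, 111, 000, 111
Majority votes: 0101

0101


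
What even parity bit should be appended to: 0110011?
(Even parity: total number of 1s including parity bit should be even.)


Number of 1s in data: 4
Parity bit: 0

0


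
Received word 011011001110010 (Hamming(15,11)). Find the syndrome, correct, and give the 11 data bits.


Syndrome = 4: error at position 4

Data: 11101110010 (corrected bit 4)


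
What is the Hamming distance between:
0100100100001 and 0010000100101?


XOR: 0110100000100
Count of 1s: 4

4


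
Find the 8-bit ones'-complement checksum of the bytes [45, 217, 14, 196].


Sum = 472 mod 256 = 216
Complement = 39

39


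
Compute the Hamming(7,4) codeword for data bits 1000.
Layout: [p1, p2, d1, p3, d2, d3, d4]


Parity bits: p1=1, p2=1, p3=0

1110000


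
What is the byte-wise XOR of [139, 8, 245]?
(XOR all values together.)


XOR chain: 139 ^ 8 ^ 245 = 118

118


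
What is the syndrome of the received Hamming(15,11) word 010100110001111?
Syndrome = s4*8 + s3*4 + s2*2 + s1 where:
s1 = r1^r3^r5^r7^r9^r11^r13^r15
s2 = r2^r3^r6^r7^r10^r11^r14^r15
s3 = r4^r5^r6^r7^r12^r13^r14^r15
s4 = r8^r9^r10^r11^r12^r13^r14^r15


s1=1, s2=0, s3=0, s4=1

Syndrome = 9 (error at position 9)


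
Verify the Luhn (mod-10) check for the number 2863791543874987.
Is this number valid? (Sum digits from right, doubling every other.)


Luhn sum = 95
95 mod 10 = 5

Invalid (Luhn sum mod 10 = 5)


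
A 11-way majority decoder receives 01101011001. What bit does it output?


Ones: 6 out of 11
Threshold: 6

1 (6/11 voted 1)


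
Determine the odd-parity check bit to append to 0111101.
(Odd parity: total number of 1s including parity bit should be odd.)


Number of 1s in data: 5
Parity bit: 0

0


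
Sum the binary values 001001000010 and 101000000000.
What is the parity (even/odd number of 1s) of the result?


001001000010 = 578
101000000000 = 2560
Sum = 3138 = 110001000010
1s count = 4

even parity (4 ones in 110001000010)


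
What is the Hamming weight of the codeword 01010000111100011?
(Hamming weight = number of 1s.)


Counting 1s in 01010000111100011

8


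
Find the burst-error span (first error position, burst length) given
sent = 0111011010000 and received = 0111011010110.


XOR: 0000000000110

Burst at position 10, length 2


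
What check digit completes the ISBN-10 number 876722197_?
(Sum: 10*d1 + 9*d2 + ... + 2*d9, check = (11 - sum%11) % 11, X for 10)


Weighted sum: 307
307 mod 11 = 10

Check digit: 1


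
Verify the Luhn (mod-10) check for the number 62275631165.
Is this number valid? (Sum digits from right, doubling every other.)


Luhn sum = 39
39 mod 10 = 9

Invalid (Luhn sum mod 10 = 9)


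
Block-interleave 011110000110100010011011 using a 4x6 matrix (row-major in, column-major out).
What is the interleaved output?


Matrix:
  011110
  000110
  100010
  011011
Read columns: 001010011001110011110001

001010011001110011110001


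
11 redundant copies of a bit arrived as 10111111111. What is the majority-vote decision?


Ones: 10 out of 11
Threshold: 6

1 (10/11 voted 1)


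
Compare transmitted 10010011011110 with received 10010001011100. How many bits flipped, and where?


XOR: 00000010000010

2 error(s) at position(s): 6, 12


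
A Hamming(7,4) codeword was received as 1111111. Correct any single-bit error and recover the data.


Syndrome = 0: no error detected

Data: 1111 (no errors)


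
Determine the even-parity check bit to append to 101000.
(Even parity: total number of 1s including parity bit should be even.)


Number of 1s in data: 2
Parity bit: 0

0


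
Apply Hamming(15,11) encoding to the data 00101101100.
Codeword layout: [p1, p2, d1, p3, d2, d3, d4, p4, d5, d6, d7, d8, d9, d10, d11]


Parity bits: p1=0, p2=0, p3=1, p4=0

000101001101100


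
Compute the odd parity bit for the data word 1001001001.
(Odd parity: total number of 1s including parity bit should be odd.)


Number of 1s in data: 4
Parity bit: 1

1


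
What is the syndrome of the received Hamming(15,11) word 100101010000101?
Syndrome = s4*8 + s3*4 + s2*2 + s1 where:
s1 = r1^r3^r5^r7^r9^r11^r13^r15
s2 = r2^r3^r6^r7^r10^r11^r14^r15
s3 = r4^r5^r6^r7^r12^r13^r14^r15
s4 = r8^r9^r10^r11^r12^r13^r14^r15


s1=1, s2=0, s3=0, s4=1

Syndrome = 9 (error at position 9)


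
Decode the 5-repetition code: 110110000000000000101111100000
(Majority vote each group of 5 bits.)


Groups: 11011, 00000, 00000, 00010, 11111, 00000
Majority votes: 100010

100010


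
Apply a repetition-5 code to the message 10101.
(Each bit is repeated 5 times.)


Each bit -> 5 copies

1111100000111110000011111


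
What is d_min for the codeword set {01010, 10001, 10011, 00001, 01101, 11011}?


Comparing all pairs, minimum distance: 1
Can detect 0 errors, correct 0 errors

1
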